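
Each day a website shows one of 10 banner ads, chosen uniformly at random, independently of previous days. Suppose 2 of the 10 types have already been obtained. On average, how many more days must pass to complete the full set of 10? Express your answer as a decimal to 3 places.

Starting from 2 distinct types, each trial gives a new one with probability (10−i)/10 when i types are held, so the wait for the next new type is 10/(10−i).
E = 10/8 + 10/7 + 10/6 + 10/5 + 10/4 + 10/3 + 10/2 + 10/1 = 761/28 ≈ 27.179.

27.179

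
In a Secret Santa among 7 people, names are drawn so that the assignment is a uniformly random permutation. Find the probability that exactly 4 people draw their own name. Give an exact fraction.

1/72

Choose which 4 of the 7 are fixed: C(7,4) = 35 ways.
The remaining 3 must have no fixed point: D(3) = 2.
P = 35·2/5040 = 1/72.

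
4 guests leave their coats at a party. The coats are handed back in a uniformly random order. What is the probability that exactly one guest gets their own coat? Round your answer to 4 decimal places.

0.3333

Choose which one is fixed: C(4,1) = 4 ways.
The remaining 3 must have no fixed point: D(3) = 2.
P = 4·2/24 = 1/3 ≈ 0.3333.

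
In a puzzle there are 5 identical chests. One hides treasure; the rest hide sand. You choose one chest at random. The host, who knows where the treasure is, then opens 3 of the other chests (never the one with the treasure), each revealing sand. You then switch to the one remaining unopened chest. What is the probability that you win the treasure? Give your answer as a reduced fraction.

Your original chest holds the treasure with probability 1/5, so the other 4 collectively hold it with probability 4/5.
The host can always find 3 empty chests to open, so the reveals don't change that 4/5; it is now spread over the 1 remaining unopened chest.
P(win by switching) = (4/5) · (1/1) = 4/5.

4/5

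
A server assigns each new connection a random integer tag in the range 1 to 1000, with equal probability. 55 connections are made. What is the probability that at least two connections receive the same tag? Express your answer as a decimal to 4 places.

It's easier to compute the probability that all 55 are distinct.
P(all distinct) = 1000/1000 · 999/1000 · ··· · 946/1000 ≈ 0.2203.
So the probability of at least one match is 1 − 0.2203 = 0.7797.

0.7797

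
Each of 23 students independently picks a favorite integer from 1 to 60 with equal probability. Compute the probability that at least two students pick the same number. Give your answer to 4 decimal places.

It's easier to compute the probability that all 23 are distinct.
P(all distinct) = 60/60 · 59/60 · ··· · 38/60 ≈ 0.0077.
So the probability of at least one match is 1 − 0.0077 = 0.9923.

0.9923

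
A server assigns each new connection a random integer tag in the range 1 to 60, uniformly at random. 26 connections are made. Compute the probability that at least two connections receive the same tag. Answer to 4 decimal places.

It's easier to compute the probability that all 26 are distinct.
P(all distinct) = 60/60 · 59/60 · ··· · 35/60 ≈ 0.0017.
So the probability of at least one match is 1 − 0.0017 = 0.9983.

0.9983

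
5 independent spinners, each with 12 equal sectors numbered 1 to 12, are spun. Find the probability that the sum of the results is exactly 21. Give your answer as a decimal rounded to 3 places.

There are 12^5 = 248832 equally likely outcomes.
The number of ordered 5-tuples from {1,…,12} summing to 21 is 4495.
P(sum = 21) = 4495/248832 ≈ 0.018.

0.018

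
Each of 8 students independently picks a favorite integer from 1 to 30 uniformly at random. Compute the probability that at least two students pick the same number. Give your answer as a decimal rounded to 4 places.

0.6403

It's easier to compute the probability that all 8 are distinct.
P(all distinct) = 30/30 · 29/30 · ··· · 23/30 ≈ 0.3597.
So the probability of at least one match is 1 − 0.3597 = 0.6403.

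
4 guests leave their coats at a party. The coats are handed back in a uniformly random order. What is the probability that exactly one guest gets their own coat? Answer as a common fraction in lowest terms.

Choose which one is fixed: C(4,1) = 4 ways.
The remaining 3 must have no fixed point: D(3) = 2.
P = 4·2/24 = 1/3.

1/3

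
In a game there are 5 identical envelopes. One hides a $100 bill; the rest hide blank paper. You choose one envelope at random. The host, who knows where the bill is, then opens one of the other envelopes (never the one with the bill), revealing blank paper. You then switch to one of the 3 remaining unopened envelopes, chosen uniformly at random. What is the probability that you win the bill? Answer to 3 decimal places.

0.267

Your original envelope holds the bill with probability 1/5, so the other 4 collectively hold it with probability 4/5.
The host can always find an empty envelope to open, so this doesn't change that 4/5; it is now spread over the 3 remaining unopened envelopes.
P(win by switching) = (4/5) · (1/3) = 4/15 ≈ 0.267.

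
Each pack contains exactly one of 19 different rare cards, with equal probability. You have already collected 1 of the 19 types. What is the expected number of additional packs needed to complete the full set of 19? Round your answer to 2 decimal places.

66.41

Starting from 1 distinct type, each trial gives a new one with probability (19−i)/19 when i types are held, so the wait for the next new type is 19/(19−i).
E = 19/18 + 19/17 + 19/16 + 19/15 + 19/14 + 19/13 + 19/12 + 19/11 + 19/10 + 19/9 + 19/8 + 19/7 + 19/6 + 19/5 + 19/4 + 19/3 + 19/2 + 19/1 = 271211719/4084080 ≈ 66.41.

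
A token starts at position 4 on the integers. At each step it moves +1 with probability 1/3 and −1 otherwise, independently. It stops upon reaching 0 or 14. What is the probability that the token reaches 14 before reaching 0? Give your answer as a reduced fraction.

5/5461

Let r = q/p = (2/3)/(1/3) = 2. The recurrence P(i) = p·P(i+1) + q·P(i−1) with P(0)=0, P(14)=1 gives P(i) = (1 − r^i)/(1 − r^14).
P(4) = (1 − (2)^4) / (1 − (2)^14) = 5/5461.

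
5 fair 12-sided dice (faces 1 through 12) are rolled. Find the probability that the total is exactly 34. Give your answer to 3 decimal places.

There are 12^5 = 248832 equally likely outcomes.
The number of ordered 5-tuples from {1,…,12} summing to 34 is 12255.
P(sum = 34) = 12255/248832 = 4085/82944 ≈ 0.049.

0.049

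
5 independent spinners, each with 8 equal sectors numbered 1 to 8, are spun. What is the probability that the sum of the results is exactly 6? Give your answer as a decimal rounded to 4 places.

0.0002

There are 8^5 = 32768 equally likely outcomes.
The number of ordered 5-tuples from {1,…,8} summing to 6 is 5.
P(sum = 6) = 5/32768 ≈ 0.0002.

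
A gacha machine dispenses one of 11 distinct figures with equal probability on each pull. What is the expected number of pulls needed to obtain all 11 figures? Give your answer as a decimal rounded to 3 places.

33.219

After i distinct types are collected, each trial gives a new one with probability (11−i)/11, so the expected wait for the next new type is 11/(11−i).
E = 11/11 + 11/10 + 11/9 + 11/8 + 11/7 + 11/6 + 11/5 + 11/4 + 11/3 + 11/2 + 11/1 = 83711/2520 ≈ 33.219.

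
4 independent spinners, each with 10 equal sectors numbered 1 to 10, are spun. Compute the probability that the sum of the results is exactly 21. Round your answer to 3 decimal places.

0.066

There are 10^4 = 10000 equally likely outcomes.
The number of ordered 4-tuples from {1,…,10} summing to 21 is 660.
P(sum = 21) = 660/10000 = 33/500 ≈ 0.066.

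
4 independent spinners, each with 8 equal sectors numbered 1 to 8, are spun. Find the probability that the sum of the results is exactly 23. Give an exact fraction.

51/1024

There are 8^4 = 4096 equally likely outcomes.
The number of ordered 4-tuples from {1,…,8} summing to 23 is 204.
P(sum = 23) = 204/4096 = 51/1024.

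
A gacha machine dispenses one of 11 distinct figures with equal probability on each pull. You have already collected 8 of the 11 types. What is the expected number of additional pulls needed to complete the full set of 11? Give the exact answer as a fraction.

Starting from 8 distinct types, each trial gives a new one with probability (11−i)/11 when i types are held, so the wait for the next new type is 11/(11−i).
E = 11/3 + 11/2 + 11/1 = 121/6.

121/6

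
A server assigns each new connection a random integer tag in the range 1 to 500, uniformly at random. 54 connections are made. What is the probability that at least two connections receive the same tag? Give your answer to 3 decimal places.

It's easier to compute the probability that all 54 are distinct.
P(all distinct) = 500/500 · 499/500 · ··· · 447/500 ≈ 0.051.
So the probability of at least one match is 1 − 0.051 = 0.949.

0.949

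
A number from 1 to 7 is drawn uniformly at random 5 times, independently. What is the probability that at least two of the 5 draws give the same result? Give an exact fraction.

2041/2401

P(all 5 different) = 7/7 · 6/7 · ··· · 3/7 = 360/2401.
P(at least two equal) = 1 − 360/2401 = 2041/2401.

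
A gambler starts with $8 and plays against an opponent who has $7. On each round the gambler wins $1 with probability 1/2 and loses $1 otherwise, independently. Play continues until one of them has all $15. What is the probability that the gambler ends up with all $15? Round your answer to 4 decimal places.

0.5333

With a fair step, P(i) = ½P(i−1) + ½P(i+1) with P(0)=0, P(15)=1 has the linear solution P(i) = i/15.
P(8) = 8/15 ≈ 0.5333.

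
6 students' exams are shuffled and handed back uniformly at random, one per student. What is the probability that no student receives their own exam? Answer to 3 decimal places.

This is the derangement probability: permutations of 6 with no fixed point.
D(6) = 6! · (1 − 1/1! + 1/2! − ··· + (−1)^6/6!) = 265.
P = 265/720 = 53/144 ≈ 0.368.

0.368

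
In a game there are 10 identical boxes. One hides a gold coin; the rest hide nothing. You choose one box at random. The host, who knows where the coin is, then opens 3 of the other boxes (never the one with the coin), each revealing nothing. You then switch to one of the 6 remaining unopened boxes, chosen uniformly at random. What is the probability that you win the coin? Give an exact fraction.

Your original box holds the coin with probability 1/10, so the other 9 collectively hold it with probability 9/10.
The host can always find 3 empty boxes to open, so the reveals don't change that 9/10; it is now spread over the 6 remaining unopened boxes.
P(win by switching) = (9/10) · (1/6) = 3/20.

3/20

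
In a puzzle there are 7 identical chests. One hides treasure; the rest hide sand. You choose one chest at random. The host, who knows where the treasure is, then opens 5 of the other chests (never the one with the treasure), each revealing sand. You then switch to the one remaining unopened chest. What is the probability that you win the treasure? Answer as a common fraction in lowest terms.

6/7

Your original chest holds the treasure with probability 1/7, so the other 6 collectively hold it with probability 6/7.
The host can always find 5 empty chests to open, so the reveals don't change that 6/7; it is now spread over the 1 remaining unopened chest.
P(win by switching) = (6/7) · (1/1) = 6/7.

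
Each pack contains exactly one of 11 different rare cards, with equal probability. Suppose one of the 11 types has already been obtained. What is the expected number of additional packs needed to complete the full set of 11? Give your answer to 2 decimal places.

32.22

Starting from 1 distinct type, each trial gives a new one with probability (11−i)/11 when i types are held, so the wait for the next new type is 11/(11−i).
E = 11/10 + 11/9 + 11/8 + 11/7 + 11/6 + 11/5 + 11/4 + 11/3 + 11/2 + 11/1 = 81191/2520 ≈ 32.22.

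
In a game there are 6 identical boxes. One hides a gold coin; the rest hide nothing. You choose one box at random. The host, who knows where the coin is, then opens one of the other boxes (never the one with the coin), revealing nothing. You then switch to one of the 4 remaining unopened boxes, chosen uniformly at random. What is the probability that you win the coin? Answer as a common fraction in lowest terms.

5/24

Your original box holds the coin with probability 1/6, so the other 5 collectively hold it with probability 5/6.
The host can always find an empty box to open, so this doesn't change that 5/6; it is now spread over the 4 remaining unopened boxes.
P(win by switching) = (5/6) · (1/4) = 5/24.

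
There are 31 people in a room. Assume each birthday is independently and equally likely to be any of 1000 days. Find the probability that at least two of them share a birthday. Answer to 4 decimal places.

It's easier to compute the probability that all 31 are distinct.
P(all distinct) = 1000/1000 · 999/1000 · ··· · 970/1000 ≈ 0.6251.
So the probability of at least one match is 1 − 0.6251 = 0.3749.

0.3749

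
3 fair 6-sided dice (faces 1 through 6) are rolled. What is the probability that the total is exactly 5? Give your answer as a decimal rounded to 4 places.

There are 6^3 = 216 equally likely outcomes.
The number of ordered 3-tuples from {1,…,6} summing to 5 is 6.
P(sum = 5) = 6/216 = 1/36 ≈ 0.0278.

0.0278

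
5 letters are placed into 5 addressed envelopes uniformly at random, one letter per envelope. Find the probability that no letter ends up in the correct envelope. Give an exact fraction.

This is the derangement probability: permutations of 5 with no fixed point.
D(5) = 5! · (1 − 1/1! + 1/2! − ··· + (−1)^5/5!) = 44.
P = 44/120 = 11/30.

11/30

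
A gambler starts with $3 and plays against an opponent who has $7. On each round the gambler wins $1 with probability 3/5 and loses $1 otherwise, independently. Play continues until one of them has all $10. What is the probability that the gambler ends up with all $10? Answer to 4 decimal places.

Let r = q/p = (2/5)/(3/5) = 2/3. The recurrence P(i) = p·P(i+1) + q·P(i−1) with P(0)=0, P(10)=1 gives P(i) = (1 − r^i)/(1 − r^10).
P(3) = (1 − (2/3)^3) / (1 − (2/3)^10) = 41553/58025 ≈ 0.7161.

0.7161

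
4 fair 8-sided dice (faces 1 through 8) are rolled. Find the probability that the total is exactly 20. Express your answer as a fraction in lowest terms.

There are 8^4 = 4096 equally likely outcomes.
The number of ordered 4-tuples from {1,…,8} summing to 20 is 315.
P(sum = 20) = 315/4096.

315/4096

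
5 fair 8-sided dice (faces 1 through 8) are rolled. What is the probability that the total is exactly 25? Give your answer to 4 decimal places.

There are 8^5 = 32768 equally likely outcomes.
The number of ordered 5-tuples from {1,…,8} summing to 25 is 2226.
P(sum = 25) = 2226/32768 = 1113/16384 ≈ 0.0679.

0.0679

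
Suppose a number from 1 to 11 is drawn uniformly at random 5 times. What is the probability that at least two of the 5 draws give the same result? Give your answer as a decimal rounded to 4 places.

P(all 5 different) = 11/11 · 10/11 · ··· · 7/11 ≈ 0.3442.
P(at least two equal) = 1 − 0.3442 = 0.6558.

0.6558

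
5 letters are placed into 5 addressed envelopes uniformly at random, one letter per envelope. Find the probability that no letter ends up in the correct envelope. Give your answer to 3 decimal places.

This is the derangement probability: permutations of 5 with no fixed point.
D(5) = 5! · (1 − 1/1! + 1/2! − ··· + (−1)^5/5!) = 44.
P = 44/120 = 11/30 ≈ 0.367.

0.367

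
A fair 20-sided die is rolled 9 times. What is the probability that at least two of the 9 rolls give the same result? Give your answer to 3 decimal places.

0.881

P(all 9 different) = 20/20 · 19/20 · ··· · 12/20 ≈ 0.119.
P(at least two equal) = 1 − 0.119 = 0.881.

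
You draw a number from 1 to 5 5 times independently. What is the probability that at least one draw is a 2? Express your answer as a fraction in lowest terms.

2101/3125

P(no draw is a 2) = (4/5)^5 = 1024/3125.
P(at least one) = 1 − 1024/3125 = 2101/3125.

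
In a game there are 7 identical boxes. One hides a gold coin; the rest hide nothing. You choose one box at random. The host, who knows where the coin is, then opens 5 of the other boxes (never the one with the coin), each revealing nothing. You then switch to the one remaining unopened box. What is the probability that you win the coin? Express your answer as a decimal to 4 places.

Your original box holds the coin with probability 1/7, so the other 6 collectively hold it with probability 6/7.
The host can always find 5 empty boxes to open, so the reveals don't change that 6/7; it is now spread over the 1 remaining unopened box.
P(win by switching) = (6/7) · (1/1) = 6/7 ≈ 0.8571.

0.8571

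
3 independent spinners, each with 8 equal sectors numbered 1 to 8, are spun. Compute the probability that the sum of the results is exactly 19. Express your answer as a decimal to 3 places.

0.041

There are 8^3 = 512 equally likely outcomes.
The number of ordered 3-tuples from {1,…,8} summing to 19 is 21.
P(sum = 19) = 21/512 ≈ 0.041.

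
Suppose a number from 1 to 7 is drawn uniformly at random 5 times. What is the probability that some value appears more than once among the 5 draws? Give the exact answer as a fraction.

P(all 5 different) = 7/7 · 6/7 · ··· · 3/7 = 360/2401.
P(at least two equal) = 1 − 360/2401 = 2041/2401.

2041/2401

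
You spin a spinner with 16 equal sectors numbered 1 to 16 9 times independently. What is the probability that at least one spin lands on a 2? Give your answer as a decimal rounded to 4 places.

P(no spin lands on a 2) = (15/16)^9 ≈ 0.5594.
P(at least one) = 1 − 0.5594 = 0.4406.

0.4406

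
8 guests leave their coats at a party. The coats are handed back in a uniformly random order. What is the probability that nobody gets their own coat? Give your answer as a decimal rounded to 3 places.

This is the derangement probability: permutations of 8 with no fixed point.
D(8) = 8! · (1 − 1/1! + 1/2! − ··· + (−1)^8/8!) = 14833.
P = 14833/40320 = 2119/5760 ≈ 0.368.

0.368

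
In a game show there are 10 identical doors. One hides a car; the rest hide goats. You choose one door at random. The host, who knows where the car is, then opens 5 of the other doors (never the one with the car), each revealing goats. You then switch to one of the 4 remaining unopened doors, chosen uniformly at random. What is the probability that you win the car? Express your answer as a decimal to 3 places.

0.225

Your original door holds the car with probability 1/10, so the other 9 collectively hold it with probability 9/10.
The host can always find 5 empty doors to open, so the reveals don't change that 9/10; it is now spread over the 4 remaining unopened doors.
P(win by switching) = (9/10) · (1/4) = 9/40 ≈ 0.225.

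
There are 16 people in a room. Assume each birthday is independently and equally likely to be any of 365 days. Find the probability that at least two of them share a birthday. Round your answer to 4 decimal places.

It's easier to compute the probability that all 16 are distinct.
P(all distinct) = 365/365 · 364/365 · ··· · 350/365 ≈ 0.7164.
So the probability of at least one match is 1 − 0.7164 = 0.2836.

0.2836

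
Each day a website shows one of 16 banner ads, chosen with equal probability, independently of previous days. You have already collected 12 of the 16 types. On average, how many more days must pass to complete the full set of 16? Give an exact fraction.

100/3

Starting from 12 distinct types, each trial gives a new one with probability (16−i)/16 when i types are held, so the wait for the next new type is 16/(16−i).
E = 16/4 + 16/3 + 16/2 + 16/1 = 100/3.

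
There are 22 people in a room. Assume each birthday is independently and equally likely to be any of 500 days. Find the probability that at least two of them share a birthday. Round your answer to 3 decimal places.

0.374

It's easier to compute the probability that all 22 are distinct.
P(all distinct) = 500/500 · 499/500 · ··· · 479/500 ≈ 0.626.
So the probability of at least one match is 1 − 0.626 = 0.374.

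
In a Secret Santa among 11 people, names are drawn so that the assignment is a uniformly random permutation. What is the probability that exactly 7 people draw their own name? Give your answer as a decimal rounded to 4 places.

Choose which 7 of the 11 are fixed: C(11,7) = 330 ways.
The remaining 4 must have no fixed point: D(4) = 9.
P = 330·9/39916800 = 1/13440 ≈ 0.0001.

0.0001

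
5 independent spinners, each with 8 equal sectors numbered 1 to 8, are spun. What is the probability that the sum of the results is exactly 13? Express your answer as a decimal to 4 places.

There are 8^5 = 32768 equally likely outcomes.
The number of ordered 5-tuples from {1,…,8} summing to 13 is 490.
P(sum = 13) = 490/32768 = 245/16384 ≈ 0.0150.

0.0150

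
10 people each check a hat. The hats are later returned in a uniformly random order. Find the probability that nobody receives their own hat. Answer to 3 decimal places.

0.368

This is the derangement probability: permutations of 10 with no fixed point.
D(10) = 10! · (1 − 1/1! + 1/2! − ··· + (−1)^10/10!) = 1334961.
P = 1334961/3628800 = 16481/44800 ≈ 0.368.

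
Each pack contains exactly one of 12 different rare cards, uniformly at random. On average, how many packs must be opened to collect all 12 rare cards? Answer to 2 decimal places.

37.24

After i distinct types are collected, each trial gives a new one with probability (12−i)/12, so the expected wait for the next new type is 12/(12−i).
E = 12/12 + 12/11 + 12/10 + 12/9 + 12/8 + 12/7 + 12/6 + 12/5 + 12/4 + 12/3 + 12/2 + 12/1 = 86021/2310 ≈ 37.24.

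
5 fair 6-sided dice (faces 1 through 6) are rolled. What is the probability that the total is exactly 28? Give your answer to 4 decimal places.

0.0019

There are 6^5 = 7776 equally likely outcomes.
The number of ordered 5-tuples from {1,…,6} summing to 28 is 15.
P(sum = 28) = 15/7776 = 5/2592 ≈ 0.0019.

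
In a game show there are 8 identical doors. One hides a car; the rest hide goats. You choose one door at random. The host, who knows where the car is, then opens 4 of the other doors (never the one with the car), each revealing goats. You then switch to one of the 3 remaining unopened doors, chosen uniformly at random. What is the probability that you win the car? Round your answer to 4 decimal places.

0.2917

Your original door holds the car with probability 1/8, so the other 7 collectively hold it with probability 7/8.
The host can always find 4 empty doors to open, so the reveals don't change that 7/8; it is now spread over the 3 remaining unopened doors.
P(win by switching) = (7/8) · (1/3) = 7/24 ≈ 0.2917.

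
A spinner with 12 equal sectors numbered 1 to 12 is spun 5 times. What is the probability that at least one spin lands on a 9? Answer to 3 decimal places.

0.353

P(no spin lands on a 9) = (11/12)^5 ≈ 0.647.
P(at least one) = 1 − 0.647 = 0.353.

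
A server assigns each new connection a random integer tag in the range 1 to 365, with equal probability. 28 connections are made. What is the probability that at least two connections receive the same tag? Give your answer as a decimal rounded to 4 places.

It's easier to compute the probability that all 28 are distinct.
P(all distinct) = 365/365 · 364/365 · ··· · 338/365 ≈ 0.3455.
So the probability of at least one match is 1 − 0.3455 = 0.6545.

0.6545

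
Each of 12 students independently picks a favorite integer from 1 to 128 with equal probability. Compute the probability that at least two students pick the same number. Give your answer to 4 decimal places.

It's easier to compute the probability that all 12 are distinct.
P(all distinct) = 128/128 · 127/128 · ··· · 117/128 ≈ 0.5875.
So the probability of at least one match is 1 − 0.5875 = 0.4125.

0.4125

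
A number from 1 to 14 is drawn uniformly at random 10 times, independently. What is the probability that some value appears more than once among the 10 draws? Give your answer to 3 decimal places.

P(all 10 different) = 14/14 · 13/14 · ··· · 5/14 ≈ 0.013.
P(at least two equal) = 1 − 0.013 = 0.987.

0.987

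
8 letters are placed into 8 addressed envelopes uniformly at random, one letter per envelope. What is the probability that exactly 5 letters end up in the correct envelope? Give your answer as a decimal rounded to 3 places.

0.003

Choose which 5 of the 8 are fixed: C(8,5) = 56 ways.
The remaining 3 must have no fixed point: D(3) = 2.
P = 56·2/40320 = 1/360 ≈ 0.003.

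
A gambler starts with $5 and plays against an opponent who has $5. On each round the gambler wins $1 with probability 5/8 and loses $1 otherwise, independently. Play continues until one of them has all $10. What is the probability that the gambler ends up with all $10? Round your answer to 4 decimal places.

Let r = q/p = (3/8)/(5/8) = 3/5. The recurrence P(i) = p·P(i+1) + q·P(i−1) with P(0)=0, P(10)=1 gives P(i) = (1 − r^i)/(1 − r^10).
P(5) = (1 − (3/5)^5) / (1 − (3/5)^10) = 3125/3368 ≈ 0.9279.

0.9279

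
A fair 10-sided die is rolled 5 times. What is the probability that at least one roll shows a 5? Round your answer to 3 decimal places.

P(no roll shows a 5) = (9/10)^5 ≈ 0.590.
P(at least one) = 1 − 0.590 = 0.410.

0.410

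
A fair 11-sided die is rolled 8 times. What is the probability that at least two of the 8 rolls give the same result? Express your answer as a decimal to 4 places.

P(all 8 different) = 11/11 · 10/11 · ··· · 4/11 ≈ 0.0310.
P(at least two equal) = 1 − 0.0310 = 0.9690.

0.9690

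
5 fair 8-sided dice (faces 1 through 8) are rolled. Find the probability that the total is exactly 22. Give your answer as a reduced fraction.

615/8192

There are 8^5 = 32768 equally likely outcomes.
The number of ordered 5-tuples from {1,…,8} summing to 22 is 2460.
P(sum = 22) = 2460/32768 = 615/8192.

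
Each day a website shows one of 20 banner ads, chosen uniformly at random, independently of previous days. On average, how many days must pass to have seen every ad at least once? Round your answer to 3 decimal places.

71.955

After i distinct types are collected, each trial gives a new one with probability (20−i)/20, so the expected wait for the next new type is 20/(20−i).
E = 20/20 + 20/19 + 20/18 + 20/17 + 20/16 + 20/15 + 20/14 + 20/13 + 20/12 + 20/11 + 20/10 + 20/9 + 20/8 + 20/7 + 20/6 + 20/5 + 20/4 + 20/3 + 20/2 + 20/1 = 279175675/3879876 ≈ 71.955.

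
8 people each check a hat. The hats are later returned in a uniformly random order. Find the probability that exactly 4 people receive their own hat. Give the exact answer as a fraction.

1/64

Choose which 4 of the 8 are fixed: C(8,4) = 70 ways.
The remaining 4 must have no fixed point: D(4) = 9.
P = 70·9/40320 = 1/64.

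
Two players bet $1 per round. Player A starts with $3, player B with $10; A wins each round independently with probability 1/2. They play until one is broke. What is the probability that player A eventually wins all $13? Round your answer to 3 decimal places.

0.231

With a fair step, P(i) = ½P(i−1) + ½P(i+1) with P(0)=0, P(13)=1 has the linear solution P(i) = i/13.
P(3) = 3/13 ≈ 0.231.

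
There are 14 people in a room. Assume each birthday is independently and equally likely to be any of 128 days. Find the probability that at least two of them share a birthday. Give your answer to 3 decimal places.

It's easier to compute the probability that all 14 are distinct.
P(all distinct) = 128/128 · 127/128 · ··· · 115/128 ≈ 0.478.
So the probability of at least one match is 1 − 0.478 = 0.522.

0.522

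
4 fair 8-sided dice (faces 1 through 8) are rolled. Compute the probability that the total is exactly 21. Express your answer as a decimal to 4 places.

0.0693

There are 8^4 = 4096 equally likely outcomes.
The number of ordered 4-tuples from {1,…,8} summing to 21 is 284.
P(sum = 21) = 284/4096 = 71/1024 ≈ 0.0693.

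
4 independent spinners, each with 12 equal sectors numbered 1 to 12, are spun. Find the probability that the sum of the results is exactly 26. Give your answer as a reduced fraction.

289/5184

There are 12^4 = 20736 equally likely outcomes.
The number of ordered 4-tuples from {1,…,12} summing to 26 is 1156.
P(sum = 26) = 1156/20736 = 289/5184.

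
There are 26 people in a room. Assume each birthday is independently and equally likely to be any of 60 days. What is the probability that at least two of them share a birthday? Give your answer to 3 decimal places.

It's easier to compute the probability that all 26 are distinct.
P(all distinct) = 60/60 · 59/60 · ··· · 35/60 ≈ 0.002.
So the probability of at least one match is 1 − 0.002 = 0.998.

0.998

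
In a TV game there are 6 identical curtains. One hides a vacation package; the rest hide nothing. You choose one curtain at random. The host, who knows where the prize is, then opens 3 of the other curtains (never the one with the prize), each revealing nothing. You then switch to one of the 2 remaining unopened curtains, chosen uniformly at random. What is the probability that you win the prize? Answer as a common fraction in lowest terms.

Your original curtain holds the prize with probability 1/6, so the other 5 collectively hold it with probability 5/6.
The host can always find 3 empty curtains to open, so the reveals don't change that 5/6; it is now spread over the 2 remaining unopened curtains.
P(win by switching) = (5/6) · (1/2) = 5/12.

5/12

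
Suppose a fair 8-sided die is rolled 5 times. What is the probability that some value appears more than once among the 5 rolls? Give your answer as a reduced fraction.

407/512

P(all 5 different) = 8/8 · 7/8 · ··· · 4/8 = 105/512.
P(at least two equal) = 1 − 105/512 = 407/512.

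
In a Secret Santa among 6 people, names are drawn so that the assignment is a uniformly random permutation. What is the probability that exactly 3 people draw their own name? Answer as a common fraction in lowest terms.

1/18

Choose which 3 of the 6 are fixed: C(6,3) = 20 ways.
The remaining 3 must have no fixed point: D(3) = 2.
P = 20·2/720 = 1/18.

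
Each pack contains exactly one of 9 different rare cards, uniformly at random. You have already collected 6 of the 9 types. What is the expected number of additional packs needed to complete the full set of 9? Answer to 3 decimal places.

Starting from 6 distinct types, each trial gives a new one with probability (9−i)/9 when i types are held, so the wait for the next new type is 9/(9−i).
E = 9/3 + 9/2 + 9/1 = 33/2 ≈ 16.500.

16.500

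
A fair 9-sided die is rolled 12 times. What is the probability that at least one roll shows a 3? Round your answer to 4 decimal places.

P(no roll shows a 3) = (8/9)^12 ≈ 0.2433.
P(at least one) = 1 − 0.2433 = 0.7567.

0.7567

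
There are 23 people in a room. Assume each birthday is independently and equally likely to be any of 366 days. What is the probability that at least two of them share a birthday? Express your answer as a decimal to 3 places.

0.506

It's easier to compute the probability that all 23 are distinct.
P(all distinct) = 366/366 · 365/366 · ··· · 344/366 ≈ 0.494.
So the probability of at least one match is 1 − 0.494 = 0.506.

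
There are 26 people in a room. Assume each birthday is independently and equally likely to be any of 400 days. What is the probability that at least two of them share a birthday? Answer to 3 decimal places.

0.564

It's easier to compute the probability that all 26 are distinct.
P(all distinct) = 400/400 · 399/400 · ··· · 375/400 ≈ 0.436.
So the probability of at least one match is 1 − 0.436 = 0.564.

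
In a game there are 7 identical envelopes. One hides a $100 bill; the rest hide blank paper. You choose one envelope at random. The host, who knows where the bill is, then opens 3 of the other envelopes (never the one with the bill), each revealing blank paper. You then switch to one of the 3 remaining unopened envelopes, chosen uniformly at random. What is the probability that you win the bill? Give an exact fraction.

Your original envelope holds the bill with probability 1/7, so the other 6 collectively hold it with probability 6/7.
The host can always find 3 empty envelopes to open, so the reveals don't change that 6/7; it is now spread over the 3 remaining unopened envelopes.
P(win by switching) = (6/7) · (1/3) = 2/7.

2/7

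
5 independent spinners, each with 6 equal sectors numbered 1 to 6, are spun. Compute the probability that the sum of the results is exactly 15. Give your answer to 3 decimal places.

There are 6^5 = 7776 equally likely outcomes.
The number of ordered 5-tuples from {1,…,6} summing to 15 is 651.
P(sum = 15) = 651/7776 = 217/2592 ≈ 0.084.

0.084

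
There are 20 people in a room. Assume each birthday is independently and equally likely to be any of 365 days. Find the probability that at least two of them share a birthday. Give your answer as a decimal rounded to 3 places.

0.411

It's easier to compute the probability that all 20 are distinct.
P(all distinct) = 365/365 · 364/365 · ··· · 346/365 ≈ 0.589.
So the probability of at least one match is 1 − 0.589 = 0.411.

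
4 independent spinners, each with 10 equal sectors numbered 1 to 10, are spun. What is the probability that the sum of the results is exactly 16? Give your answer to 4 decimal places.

0.0415

There are 10^4 = 10000 equally likely outcomes.
The number of ordered 4-tuples from {1,…,10} summing to 16 is 415.
P(sum = 16) = 415/10000 = 83/2000 ≈ 0.0415.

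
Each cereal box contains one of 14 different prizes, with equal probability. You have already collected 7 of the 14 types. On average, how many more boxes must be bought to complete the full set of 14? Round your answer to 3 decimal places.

Starting from 7 distinct types, each trial gives a new one with probability (14−i)/14 when i types are held, so the wait for the next new type is 14/(14−i).
E = 14/7 + 14/6 + 14/5 + 14/4 + 14/3 + 14/2 + 14/1 = 363/10 ≈ 36.300.

36.300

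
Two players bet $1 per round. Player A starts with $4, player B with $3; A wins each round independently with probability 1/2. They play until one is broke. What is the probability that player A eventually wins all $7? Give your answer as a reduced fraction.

With a fair step, P(i) = ½P(i−1) + ½P(i+1) with P(0)=0, P(7)=1 has the linear solution P(i) = i/7.
P(4) = 4/7.

4/7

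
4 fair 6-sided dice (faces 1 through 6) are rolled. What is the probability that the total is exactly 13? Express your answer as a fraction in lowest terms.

35/324

There are 6^4 = 1296 equally likely outcomes.
The number of ordered 4-tuples from {1,…,6} summing to 13 is 140.
P(sum = 13) = 140/1296 = 35/324.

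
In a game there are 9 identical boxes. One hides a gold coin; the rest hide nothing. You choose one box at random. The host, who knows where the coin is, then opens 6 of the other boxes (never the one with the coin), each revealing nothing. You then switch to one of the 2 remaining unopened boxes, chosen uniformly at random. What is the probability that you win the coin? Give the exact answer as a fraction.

4/9

Your original box holds the coin with probability 1/9, so the other 8 collectively hold it with probability 8/9.
The host can always find 6 empty boxes to open, so the reveals don't change that 8/9; it is now spread over the 2 remaining unopened boxes.
P(win by switching) = (8/9) · (1/2) = 4/9.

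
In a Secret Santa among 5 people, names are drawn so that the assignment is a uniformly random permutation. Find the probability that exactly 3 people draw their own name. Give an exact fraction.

Choose which 3 of the 5 are fixed: C(5,3) = 10 ways.
The remaining 2 must have no fixed point: D(2) = 1.
P = 10·1/120 = 1/12.

1/12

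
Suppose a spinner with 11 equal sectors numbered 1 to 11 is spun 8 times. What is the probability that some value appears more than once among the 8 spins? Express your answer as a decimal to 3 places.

P(all 8 different) = 11/11 · 10/11 · ··· · 4/11 ≈ 0.031.
P(at least two equal) = 1 − 0.031 = 0.969.

0.969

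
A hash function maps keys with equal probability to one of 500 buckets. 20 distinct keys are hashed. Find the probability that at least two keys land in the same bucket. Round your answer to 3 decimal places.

It's easier to compute the probability that all 20 are distinct.
P(all distinct) = 500/500 · 499/500 · ··· · 481/500 ≈ 0.680.
So the probability of at least one match is 1 − 0.680 = 0.320.

0.320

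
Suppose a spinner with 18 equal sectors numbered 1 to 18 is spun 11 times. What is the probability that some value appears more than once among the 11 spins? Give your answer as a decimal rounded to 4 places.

P(all 11 different) = 18/18 · 17/18 · ··· · 8/18 ≈ 0.0198.
P(at least two equal) = 1 − 0.0198 = 0.9802.

0.9802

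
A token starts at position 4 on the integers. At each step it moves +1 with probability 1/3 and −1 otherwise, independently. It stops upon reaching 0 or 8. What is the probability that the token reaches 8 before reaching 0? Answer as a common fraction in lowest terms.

1/17

Let r = q/p = (2/3)/(1/3) = 2. The recurrence P(i) = p·P(i+1) + q·P(i−1) with P(0)=0, P(8)=1 gives P(i) = (1 − r^i)/(1 − r^8).
P(4) = (1 − (2)^4) / (1 − (2)^8) = 1/17.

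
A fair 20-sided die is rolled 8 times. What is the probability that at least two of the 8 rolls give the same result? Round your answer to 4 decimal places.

P(all 8 different) = 20/20 · 19/20 · ··· · 13/20 ≈ 0.1984.
P(at least two equal) = 1 − 0.1984 = 0.8016.

0.8016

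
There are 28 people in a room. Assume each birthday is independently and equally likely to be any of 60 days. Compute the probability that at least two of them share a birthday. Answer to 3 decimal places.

0.999

It's easier to compute the probability that all 28 are distinct.
P(all distinct) = 60/60 · 59/60 · ··· · 33/60 ≈ 0.001.
So the probability of at least one match is 1 − 0.001 = 0.999.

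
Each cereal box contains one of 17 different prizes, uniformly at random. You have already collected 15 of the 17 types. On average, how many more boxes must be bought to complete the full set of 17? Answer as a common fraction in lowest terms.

Starting from 15 distinct types, each trial gives a new one with probability (17−i)/17 when i types are held, so the wait for the next new type is 17/(17−i).
E = 17/2 + 17/1 = 51/2.

51/2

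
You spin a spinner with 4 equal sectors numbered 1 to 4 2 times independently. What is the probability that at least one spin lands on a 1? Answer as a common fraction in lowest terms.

P(no spin lands on a 1) = (3/4)^2 = 9/16.
P(at least one) = 1 − 9/16 = 7/16.

7/16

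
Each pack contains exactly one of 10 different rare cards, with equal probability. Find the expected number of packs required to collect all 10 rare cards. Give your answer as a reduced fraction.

7381/252

After i distinct types are collected, each trial gives a new one with probability (10−i)/10, so the expected wait for the next new type is 10/(10−i).
E = 10/10 + 10/9 + 10/8 + 10/7 + 10/6 + 10/5 + 10/4 + 10/3 + 10/2 + 10/1 = 7381/252.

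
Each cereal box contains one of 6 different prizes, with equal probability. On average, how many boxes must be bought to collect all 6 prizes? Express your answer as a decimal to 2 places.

14.70

After i distinct types are collected, each trial gives a new one with probability (6−i)/6, so the expected wait for the next new type is 6/(6−i).
E = 6/6 + 6/5 + 6/4 + 6/3 + 6/2 + 6/1 = 147/10 ≈ 14.70.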